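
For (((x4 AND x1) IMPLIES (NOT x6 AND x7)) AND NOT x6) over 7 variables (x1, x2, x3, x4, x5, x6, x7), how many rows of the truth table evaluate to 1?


Formula: (((x4 AND x1) IMPLIES (NOT x6 AND x7)) AND NOT x6) over 7 vars (128 rows)
Evaluate each row (x1, x2, x3, x4, x5, x6, x7 as bits, MSB first):
  row 0 [0000000]: (((0 AND 0) IMPLIES (NOT 0 AND 0)) AND NOT 0) -> 1
  row 1 [0000001]: (((0 AND 0) IMPLIES (NOT 0 AND 1)) AND NOT 0) -> 1
  row 2 [0000010]: (((0 AND 0) IMPLIES (NOT 1 AND 0)) AND NOT 1) -> 0
  row 3 [0000011]: (((0 AND 0) IMPLIES (NOT 1 AND 1)) AND NOT 1) -> 0
  row 4 [0000100]: (((0 AND 0) IMPLIES (NOT 0 AND 0)) AND NOT 0) -> 1
  (every remaining row is evaluated the same way; all 128 results are listed next)
Full result column, 8 rows per line (x1,x2,x3,x4 fixed per line; x5,x6,x7 runs 000..111 left to right):
  rows 0-7 [x1,x2,x3,x4=0000]: 11001100  (ones: 4)
  rows 8-15 [x1,x2,x3,x4=0001]: 11001100  (ones: 4)
  rows 16-23 [x1,x2,x3,x4=0010]: 11001100  (ones: 4)
  rows 24-31 [x1,x2,x3,x4=0011]: 11001100  (ones: 4)
  rows 32-39 [x1,x2,x3,x4=0100]: 11001100  (ones: 4)
  rows 40-47 [x1,x2,x3,x4=0101]: 11001100  (ones: 4)
  rows 48-55 [x1,x2,x3,x4=0110]: 11001100  (ones: 4)
  rows 56-63 [x1,x2,x3,x4=0111]: 11001100  (ones: 4)
  rows 64-71 [x1,x2,x3,x4=1000]: 11001100  (ones: 4)
  rows 72-79 [x1,x2,x3,x4=1001]: 01000100  (ones: 2)
  rows 80-87 [x1,x2,x3,x4=1010]: 11001100  (ones: 4)
  rows 88-95 [x1,x2,x3,x4=1011]: 01000100  (ones: 2)
  rows 96-103 [x1,x2,x3,x4=1100]: 11001100  (ones: 4)
  rows 104-111 [x1,x2,x3,x4=1101]: 01000100  (ones: 2)
  rows 112-119 [x1,x2,x3,x4=1110]: 11001100  (ones: 4)
  rows 120-127 [x1,x2,x3,x4=1111]: 01000100  (ones: 2)
Count of 1-rows = 4+4+4+4+4+4+4+4+4+2+4+2+4+2+4+2 = 56

56


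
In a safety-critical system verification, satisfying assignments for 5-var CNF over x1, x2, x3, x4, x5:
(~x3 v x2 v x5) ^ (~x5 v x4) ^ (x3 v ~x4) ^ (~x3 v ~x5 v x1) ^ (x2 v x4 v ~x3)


CNF with 5 clauses over 5 vars (32 assignments).
An assignment satisfies CNF iff every clause has >=1 true literal.
Check each row (bits = x1,x2,x3,x4,x5; clause T/F shown):
  row 0 [00000]: clauses=TTTTT -> 1
  row 1 [00001]: clauses=TFTTT -> 0
  row 2 [00010]: clauses=TTFTT -> 0
  row 3 [00011]: clauses=TTFTT -> 0
  row 4 [00100]: clauses=FTTTF -> 0
  row 5 [00101]: clauses=TFTFF -> 0
  row 6 [00110]: clauses=FTTTT -> 0
  row 7 [00111]: clauses=TTTFT -> 0
  row 8 [01000]: clauses=TTTTT -> 1
  row 9 [01001]: clauses=TFTTT -> 0
  row 10 [01010]: clauses=TTFTT -> 0
  row 11 [01011]: clauses=TTFTT -> 0
  row 12 [01100]: clauses=TTTTT -> 1
  row 13 [01101]: clauses=TFTFT -> 0
  row 14 [01110]: clauses=TTTTT -> 1
  row 15 [01111]: clauses=TTTFT -> 0
  row 16 [10000]: clauses=TTTTT -> 1
  row 17 [10001]: clauses=TFTTT -> 0
  row 18 [10010]: clauses=TTFTT -> 0
  row 19 [10011]: clauses=TTFTT -> 0
  row 20 [10100]: clauses=FTTTF -> 0
  row 21 [10101]: clauses=TFTTF -> 0
  row 22 [10110]: clauses=FTTTT -> 0
  row 23 [10111]: clauses=TTTTT -> 1
  row 24 [11000]: clauses=TTTTT -> 1
  row 25 [11001]: clauses=TFTTT -> 0
  row 26 [11010]: clauses=TTFTT -> 0
  row 27 [11011]: clauses=TTFTT -> 0
  row 28 [11100]: clauses=TTTTT -> 1
  row 29 [11101]: clauses=TFTTT -> 0
  row 30 [11110]: clauses=TTTTT -> 1
  row 31 [11111]: clauses=TTTTT -> 1
Full result column, 8 rows per line (x1,x2 fixed per line; x3,x4,x5 runs 000..111 left to right):
  rows 0-7 [x1,x2=00]: 10000000  (ones: 1)
  rows 8-15 [x1,x2=01]: 10001010  (ones: 3)
  rows 16-23 [x1,x2=10]: 10000001  (ones: 2)
  rows 24-31 [x1,x2=11]: 10001011  (ones: 4)
Satisfying assignments = 1+3+2+4 = 10

10


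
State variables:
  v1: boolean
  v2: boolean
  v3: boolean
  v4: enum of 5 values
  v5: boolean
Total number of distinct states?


State space = product of domain sizes of all variables.
Domain sizes:
  v1 (boolean): 2
  v2 (boolean): 2
  v3 (boolean): 2
  v4 (enum of 5 values): 5
  v5 (boolean): 2
Product = 2 * 2 * 2 * 5 * 2 = 80

80


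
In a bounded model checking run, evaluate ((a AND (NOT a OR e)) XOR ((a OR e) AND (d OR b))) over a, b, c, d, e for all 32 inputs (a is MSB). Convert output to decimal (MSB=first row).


Formula: ((a AND (NOT a OR e)) XOR ((a OR e) AND (d OR b))) over a, b, c, d, e (32 rows)
Evaluate each row (bits = a,b,c,d,e, MSB first):
  row 0 [00000]: ((0 AND (NOT 0 OR 0)) XOR ((0 OR 0) AND (0 OR 0))) -> 0
  row 1 [00001]: ((0 AND (NOT 0 OR 1)) XOR ((0 OR 1) AND (0 OR 0))) -> 0
  row 2 [00010]: ((0 AND (NOT 0 OR 0)) XOR ((0 OR 0) AND (1 OR 0))) -> 0
  row 3 [00011]: ((0 AND (NOT 0 OR 1)) XOR ((0 OR 1) AND (1 OR 0))) -> 1
  row 4 [00100]: ((0 AND (NOT 0 OR 0)) XOR ((0 OR 0) AND (0 OR 0))) -> 0
  row 5 [00101]: ((0 AND (NOT 0 OR 1)) XOR ((0 OR 1) AND (0 OR 0))) -> 0
  row 6 [00110]: ((0 AND (NOT 0 OR 0)) XOR ((0 OR 0) AND (1 OR 0))) -> 0
  row 7 [00111]: ((0 AND (NOT 0 OR 1)) XOR ((0 OR 1) AND (1 OR 0))) -> 1
  row 8 [01000]: ((0 AND (NOT 0 OR 0)) XOR ((0 OR 0) AND (0 OR 1))) -> 0
  row 9 [01001]: ((0 AND (NOT 0 OR 1)) XOR ((0 OR 1) AND (0 OR 1))) -> 1
  row 10 [01010]: ((0 AND (NOT 0 OR 0)) XOR ((0 OR 0) AND (1 OR 1))) -> 0
  row 11 [01011]: ((0 AND (NOT 0 OR 1)) XOR ((0 OR 1) AND (1 OR 1))) -> 1
  row 12 [01100]: ((0 AND (NOT 0 OR 0)) XOR ((0 OR 0) AND (0 OR 1))) -> 0
  row 13 [01101]: ((0 AND (NOT 0 OR 1)) XOR ((0 OR 1) AND (0 OR 1))) -> 1
  row 14 [01110]: ((0 AND (NOT 0 OR 0)) XOR ((0 OR 0) AND (1 OR 1))) -> 0
  row 15 [01111]: ((0 AND (NOT 0 OR 1)) XOR ((0 OR 1) AND (1 OR 1))) -> 1
  row 16 [10000]: ((1 AND (NOT 1 OR 0)) XOR ((1 OR 0) AND (0 OR 0))) -> 0
  row 17 [10001]: ((1 AND (NOT 1 OR 1)) XOR ((1 OR 1) AND (0 OR 0))) -> 1
  row 18 [10010]: ((1 AND (NOT 1 OR 0)) XOR ((1 OR 0) AND (1 OR 0))) -> 1
  row 19 [10011]: ((1 AND (NOT 1 OR 1)) XOR ((1 OR 1) AND (1 OR 0))) -> 0
  row 20 [10100]: ((1 AND (NOT 1 OR 0)) XOR ((1 OR 0) AND (0 OR 0))) -> 0
  row 21 [10101]: ((1 AND (NOT 1 OR 1)) XOR ((1 OR 1) AND (0 OR 0))) -> 1
  row 22 [10110]: ((1 AND (NOT 1 OR 0)) XOR ((1 OR 0) AND (1 OR 0))) -> 1
  row 23 [10111]: ((1 AND (NOT 1 OR 1)) XOR ((1 OR 1) AND (1 OR 0))) -> 0
  row 24 [11000]: ((1 AND (NOT 1 OR 0)) XOR ((1 OR 0) AND (0 OR 1))) -> 1
  row 25 [11001]: ((1 AND (NOT 1 OR 1)) XOR ((1 OR 1) AND (0 OR 1))) -> 0
  row 26 [11010]: ((1 AND (NOT 1 OR 0)) XOR ((1 OR 0) AND (1 OR 1))) -> 1
  row 27 [11011]: ((1 AND (NOT 1 OR 1)) XOR ((1 OR 1) AND (1 OR 1))) -> 0
  row 28 [11100]: ((1 AND (NOT 1 OR 0)) XOR ((1 OR 0) AND (0 OR 1))) -> 1
  row 29 [11101]: ((1 AND (NOT 1 OR 1)) XOR ((1 OR 1) AND (0 OR 1))) -> 0
  row 30 [11110]: ((1 AND (NOT 1 OR 0)) XOR ((1 OR 0) AND (1 OR 1))) -> 1
  row 31 [11111]: ((1 AND (NOT 1 OR 1)) XOR ((1 OR 1) AND (1 OR 1))) -> 0
Full result column, 4 rows per line (a,b,c fixed per line; d,e runs 00..11 left to right):
  rows 0-3 [a,b,c=000]: 0001  = hex 1
  rows 4-7 [a,b,c=001]: 0001  = hex 1
  rows 8-11 [a,b,c=010]: 0101  = hex 5
  rows 12-15 [a,b,c=011]: 0101  = hex 5
  rows 16-19 [a,b,c=100]: 0110  = hex 6
  rows 20-23 [a,b,c=101]: 0110  = hex 6
  rows 24-27 [a,b,c=110]: 1010  = hex A
  rows 28-31 [a,b,c=111]: 1010  = hex A
Output column (row 0 .. row 31) = 00010001010101010110011010101010
Output column grouped in 4s = 0001 0001 0101 0101 0110 0110 1010 1010 = 0x115566AA
Convert to decimal digit by digit (value = value*16 + digit):
  1 -> 1
  1*16 + 1 = 17
  17*16 + 5 = 277
  277*16 + 5 = 4437
  4437*16 + 6 = 70998
  70998*16 + 6 = 1135974
  1135974*16 + 10 (A) = 18175594
  18175594*16 + 10 (A) = 290809514
Decimal = 290809514

290809514


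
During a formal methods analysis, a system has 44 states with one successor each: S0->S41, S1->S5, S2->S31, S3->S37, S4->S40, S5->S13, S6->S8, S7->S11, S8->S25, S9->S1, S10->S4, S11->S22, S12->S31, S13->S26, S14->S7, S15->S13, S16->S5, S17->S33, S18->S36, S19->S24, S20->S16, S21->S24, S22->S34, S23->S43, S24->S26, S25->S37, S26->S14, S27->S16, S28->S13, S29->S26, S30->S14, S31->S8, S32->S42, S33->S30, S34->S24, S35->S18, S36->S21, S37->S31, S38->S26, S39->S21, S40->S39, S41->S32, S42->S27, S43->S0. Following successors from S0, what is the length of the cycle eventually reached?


Trace from S0 until a state repeats:
  S0 -> S41 -> S32 -> S42 -> S27 -> S16 -> S5 -> S13 -> S26 -> S14 -> S7 -> S11 -> S22 -> S34 -> S24 -> S26
S26 first seen at step 8, revisited at step 15.
Cycle length = 15 - 8 = 7

7


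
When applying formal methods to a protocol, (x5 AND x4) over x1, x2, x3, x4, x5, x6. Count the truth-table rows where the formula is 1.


Formula: (x5 AND x4) over 6 vars (64 rows)
Evaluate each row (x1, x2, x3, x4, x5, x6 as bits, MSB first):
  row 0 [000000]: (0 AND 0) -> 0
  row 1 [000001]: (0 AND 0) -> 0
  row 2 [000010]: (1 AND 0) -> 0
  row 3 [000011]: (1 AND 0) -> 0
  row 4 [000100]: (0 AND 1) -> 0
  (every remaining row is evaluated the same way; all 64 results are listed next)
Full result column, 8 rows per line (x1,x2,x3 fixed per line; x4,x5,x6 runs 000..111 left to right):
  rows 0-7 [x1,x2,x3=000]: 00000011  (ones: 2)
  rows 8-15 [x1,x2,x3=001]: 00000011  (ones: 2)
  rows 16-23 [x1,x2,x3=010]: 00000011  (ones: 2)
  rows 24-31 [x1,x2,x3=011]: 00000011  (ones: 2)
  rows 32-39 [x1,x2,x3=100]: 00000011  (ones: 2)
  rows 40-47 [x1,x2,x3=101]: 00000011  (ones: 2)
  rows 48-55 [x1,x2,x3=110]: 00000011  (ones: 2)
  rows 56-63 [x1,x2,x3=111]: 00000011  (ones: 2)
Count of 1-rows = 2+2+2+2+2+2+2+2 = 16

16


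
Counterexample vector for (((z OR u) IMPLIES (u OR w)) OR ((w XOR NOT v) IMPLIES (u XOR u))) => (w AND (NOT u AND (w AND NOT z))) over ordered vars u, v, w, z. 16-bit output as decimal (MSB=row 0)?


F1 = (((z OR u) IMPLIES (u OR w)) OR ((w XOR NOT v) IMPLIES (u XOR u)))
F2 = (w AND (NOT u AND (w AND NOT z)))
Counterexample to F1=>F2 is where F1=1 and F2=0.
Evaluate each row (bits = u,v,w,z, MSB first):
  row 0 [0000]: F1=1 F2=0 -> F1&~F2 -> 1
  row 1 [0001]: F1=0 F2=0 -> F1&~F2 -> 0
  row 2 [0010]: F1=1 F2=1 -> F1&~F2 -> 0
  row 3 [0011]: F1=1 F2=0 -> F1&~F2 -> 1
  row 4 [0100]: F1=1 F2=0 -> F1&~F2 -> 1
  row 5 [0101]: F1=1 F2=0 -> F1&~F2 -> 1
  row 6 [0110]: F1=1 F2=1 -> F1&~F2 -> 0
  row 7 [0111]: F1=1 F2=0 -> F1&~F2 -> 1
  row 8 [1000]: F1=1 F2=0 -> F1&~F2 -> 1
  row 9 [1001]: F1=1 F2=0 -> F1&~F2 -> 1
  row 10 [1010]: F1=1 F2=0 -> F1&~F2 -> 1
  row 11 [1011]: F1=1 F2=0 -> F1&~F2 -> 1
  row 12 [1100]: F1=1 F2=0 -> F1&~F2 -> 1
  row 13 [1101]: F1=1 F2=0 -> F1&~F2 -> 1
  row 14 [1110]: F1=1 F2=0 -> F1&~F2 -> 1
  row 15 [1111]: F1=1 F2=0 -> F1&~F2 -> 1
Full result column, 4 rows per line (u,v fixed per line; w,z runs 00..11 left to right):
  rows 0-3 [u,v=00]: 1001  = hex 9
  rows 4-7 [u,v=01]: 1101  = hex D
  rows 8-11 [u,v=10]: 1111  = hex F
  rows 12-15 [u,v=11]: 1111  = hex F
Counterexample vector (row 0 .. row 15) = 1001110111111111
Output column grouped in 4s = 1001 1101 1111 1111 = 0x9DFF
Convert to decimal digit by digit (value = value*16 + digit):
  9 -> 9
  9*16 + 13 (D) = 157
  157*16 + 15 (F) = 2527
  2527*16 + 15 (F) = 40447
Decimal = 40447

40447


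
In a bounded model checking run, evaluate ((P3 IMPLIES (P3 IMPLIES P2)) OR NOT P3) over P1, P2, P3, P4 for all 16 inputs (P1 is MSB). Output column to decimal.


Formula: ((P3 IMPLIES (P3 IMPLIES P2)) OR NOT P3) over P1, P2, P3, P4 (16 rows)
Evaluate each row (bits = P1,P2,P3,P4, MSB first):
  row 0 [0000]: ((0 IMPLIES (0 IMPLIES 0)) OR NOT 0) -> 1
  row 1 [0001]: ((0 IMPLIES (0 IMPLIES 0)) OR NOT 0) -> 1
  row 2 [0010]: ((1 IMPLIES (1 IMPLIES 0)) OR NOT 1) -> 0
  row 3 [0011]: ((1 IMPLIES (1 IMPLIES 0)) OR NOT 1) -> 0
  row 4 [0100]: ((0 IMPLIES (0 IMPLIES 1)) OR NOT 0) -> 1
  row 5 [0101]: ((0 IMPLIES (0 IMPLIES 1)) OR NOT 0) -> 1
  row 6 [0110]: ((1 IMPLIES (1 IMPLIES 1)) OR NOT 1) -> 1
  row 7 [0111]: ((1 IMPLIES (1 IMPLIES 1)) OR NOT 1) -> 1
  row 8 [1000]: ((0 IMPLIES (0 IMPLIES 0)) OR NOT 0) -> 1
  row 9 [1001]: ((0 IMPLIES (0 IMPLIES 0)) OR NOT 0) -> 1
  row 10 [1010]: ((1 IMPLIES (1 IMPLIES 0)) OR NOT 1) -> 0
  row 11 [1011]: ((1 IMPLIES (1 IMPLIES 0)) OR NOT 1) -> 0
  row 12 [1100]: ((0 IMPLIES (0 IMPLIES 1)) OR NOT 0) -> 1
  row 13 [1101]: ((0 IMPLIES (0 IMPLIES 1)) OR NOT 0) -> 1
  row 14 [1110]: ((1 IMPLIES (1 IMPLIES 1)) OR NOT 1) -> 1
  row 15 [1111]: ((1 IMPLIES (1 IMPLIES 1)) OR NOT 1) -> 1
Full result column, 4 rows per line (P1,P2 fixed per line; P3,P4 runs 00..11 left to right):
  rows 0-3 [P1,P2=00]: 1100  = hex C
  rows 4-7 [P1,P2=01]: 1111  = hex F
  rows 8-11 [P1,P2=10]: 1100  = hex C
  rows 12-15 [P1,P2=11]: 1111  = hex F
Output column (row 0 .. row 15) = 1100111111001111
Output column grouped in 4s = 1100 1111 1100 1111 = 0xCFCF
Convert to decimal digit by digit (value = value*16 + digit):
  C -> 12
  12*16 + 15 (F) = 207
  207*16 + 12 (C) = 3324
  3324*16 + 15 (F) = 53199
Decimal = 53199

53199


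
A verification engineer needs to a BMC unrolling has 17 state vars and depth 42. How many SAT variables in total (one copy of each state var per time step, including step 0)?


BMC unrolls to depth k, creating one copy of each state var for steps 0..k.
Step count = 42 + 1 = 43 (steps 0 through 42)
Vars per step = 17
Total = 17 * 43 = 731

731


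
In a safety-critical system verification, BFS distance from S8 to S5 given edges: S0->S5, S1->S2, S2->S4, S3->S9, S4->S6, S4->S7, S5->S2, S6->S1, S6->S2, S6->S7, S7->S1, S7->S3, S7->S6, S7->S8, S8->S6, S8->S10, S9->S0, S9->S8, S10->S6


BFS layer-by-layer from S8:
  dist 0: {S8}
  dist 1: {S6, S10}
  dist 2: {S1, S2, S7}
  dist 3: {S3, S4}
  dist 4: {S9}
  dist 5: {S0}
  dist 6: {S5}
  -> S5 reached at distance 6
Shortest path length = 6

6


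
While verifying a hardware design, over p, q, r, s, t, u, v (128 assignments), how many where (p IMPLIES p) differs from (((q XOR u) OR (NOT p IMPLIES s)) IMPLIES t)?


F1 = (p IMPLIES p)
F2 = (((q XOR u) OR (NOT p IMPLIES s)) IMPLIES t)
Evaluate both on each of 128 rows (bits = p,q,r,s,t,u,v):
  row 0 [0000000]: F1=1 F2=1 -> 0
  row 1 [0000001]: F1=1 F2=1 -> 0
  row 2 [0000010]: F1=1 F2=0 (differ) -> 1
  row 3 [0000011]: F1=1 F2=0 (differ) -> 1
  row 4 [0000100]: F1=1 F2=1 -> 0
  (every remaining row is evaluated the same way; all 128 results are listed next)
Full result column, 8 rows per line (p,q,r,s fixed per line; t,u,v runs 000..111 left to right):
  rows 0-7 [p,q,r,s=0000]: 00110000  (ones: 2)
  rows 8-15 [p,q,r,s=0001]: 11110000  (ones: 4)
  rows 16-23 [p,q,r,s=0010]: 00110000  (ones: 2)
  rows 24-31 [p,q,r,s=0011]: 11110000  (ones: 4)
  rows 32-39 [p,q,r,s=0100]: 11000000  (ones: 2)
  rows 40-47 [p,q,r,s=0101]: 11110000  (ones: 4)
  rows 48-55 [p,q,r,s=0110]: 11000000  (ones: 2)
  rows 56-63 [p,q,r,s=0111]: 11110000  (ones: 4)
  rows 64-71 [p,q,r,s=1000]: 11110000  (ones: 4)
  rows 72-79 [p,q,r,s=1001]: 11110000  (ones: 4)
  rows 80-87 [p,q,r,s=1010]: 11110000  (ones: 4)
  rows 88-95 [p,q,r,s=1011]: 11110000  (ones: 4)
  rows 96-103 [p,q,r,s=1100]: 11110000  (ones: 4)
  rows 104-111 [p,q,r,s=1101]: 11110000  (ones: 4)
  rows 112-119 [p,q,r,s=1110]: 11110000  (ones: 4)
  rows 120-127 [p,q,r,s=1111]: 11110000  (ones: 4)
Disagreements = 2+4+2+4+2+4+2+4+4+4+4+4+4+4+4+4 = 56

56


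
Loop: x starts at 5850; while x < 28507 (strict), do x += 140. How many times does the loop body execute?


Step 1: x goes from 5850 toward 28507 by 140; the body runs while x<28507, so iterations = ceil((bound-start)/step)
Step 2: Distance=22657
Step 3: ceil(22657/140)=162

162


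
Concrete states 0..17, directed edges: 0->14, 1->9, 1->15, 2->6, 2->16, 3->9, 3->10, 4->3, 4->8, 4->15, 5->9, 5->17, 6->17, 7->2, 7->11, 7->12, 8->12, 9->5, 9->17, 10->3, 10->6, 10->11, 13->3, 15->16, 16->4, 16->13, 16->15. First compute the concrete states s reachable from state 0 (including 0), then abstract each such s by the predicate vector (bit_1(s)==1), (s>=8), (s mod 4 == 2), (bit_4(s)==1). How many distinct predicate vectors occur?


BFS from 0:
Concrete reachable: {0, 14}
Abstract via predicates (bit_1(s)==1), (s>=8), (s mod 4 == 2), (bit_4(s)==1):
  (0,0,0,0) <- {0}
  (1,1,1,0) <- {14}
Distinct abstract states = 2

2


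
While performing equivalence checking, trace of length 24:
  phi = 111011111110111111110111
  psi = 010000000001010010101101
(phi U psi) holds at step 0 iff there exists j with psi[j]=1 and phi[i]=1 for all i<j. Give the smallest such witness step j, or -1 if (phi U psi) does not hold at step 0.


(phi U psi) at 0: need smallest j with psi[j]=1 and phi[i]=1 for all i in [0,j).
Scan from step 0:
  step 0: phi=1, psi=0 -> continue
  step 1: psi=1 and phi held for [0,1) -> witness found
Witness step = 1

1


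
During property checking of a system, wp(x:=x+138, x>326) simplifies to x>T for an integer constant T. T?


Formula: wp(x:=E, P) = P[E/x] (substitute E for x in postcondition)
Step 1: Postcondition: x>326
Step 2: Substitute x+138 for x: x+138>326
Step 3: Solve for x: x > 326-138 = 188

188


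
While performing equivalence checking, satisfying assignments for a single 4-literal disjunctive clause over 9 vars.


Step 1: Total=2^9=512
Step 2: Unsat when all 4 false: 2^5=32
Step 3: Sat=512-32=480

480


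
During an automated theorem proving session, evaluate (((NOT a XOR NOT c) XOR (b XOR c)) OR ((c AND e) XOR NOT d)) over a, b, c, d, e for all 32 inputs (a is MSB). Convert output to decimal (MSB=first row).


Formula: (((NOT a XOR NOT c) XOR (b XOR c)) OR ((c AND e) XOR NOT d)) over a, b, c, d, e (32 rows)
Evaluate each row (bits = a,b,c,d,e, MSB first):
  row 0 [00000]: (((NOT 0 XOR NOT 0) XOR (0 XOR 0)) OR ((0 AND 0) XOR NOT 0)) -> 1
  row 1 [00001]: (((NOT 0 XOR NOT 0) XOR (0 XOR 0)) OR ((0 AND 1) XOR NOT 0)) -> 1
  row 2 [00010]: (((NOT 0 XOR NOT 0) XOR (0 XOR 0)) OR ((0 AND 0) XOR NOT 1)) -> 0
  row 3 [00011]: (((NOT 0 XOR NOT 0) XOR (0 XOR 0)) OR ((0 AND 1) XOR NOT 1)) -> 0
  row 4 [00100]: (((NOT 0 XOR NOT 1) XOR (0 XOR 1)) OR ((1 AND 0) XOR NOT 0)) -> 1
  row 5 [00101]: (((NOT 0 XOR NOT 1) XOR (0 XOR 1)) OR ((1 AND 1) XOR NOT 0)) -> 0
  row 6 [00110]: (((NOT 0 XOR NOT 1) XOR (0 XOR 1)) OR ((1 AND 0) XOR NOT 1)) -> 0
  row 7 [00111]: (((NOT 0 XOR NOT 1) XOR (0 XOR 1)) OR ((1 AND 1) XOR NOT 1)) -> 1
  row 8 [01000]: (((NOT 0 XOR NOT 0) XOR (1 XOR 0)) OR ((0 AND 0) XOR NOT 0)) -> 1
  row 9 [01001]: (((NOT 0 XOR NOT 0) XOR (1 XOR 0)) OR ((0 AND 1) XOR NOT 0)) -> 1
  row 10 [01010]: (((NOT 0 XOR NOT 0) XOR (1 XOR 0)) OR ((0 AND 0) XOR NOT 1)) -> 1
  row 11 [01011]: (((NOT 0 XOR NOT 0) XOR (1 XOR 0)) OR ((0 AND 1) XOR NOT 1)) -> 1
  row 12 [01100]: (((NOT 0 XOR NOT 1) XOR (1 XOR 1)) OR ((1 AND 0) XOR NOT 0)) -> 1
  row 13 [01101]: (((NOT 0 XOR NOT 1) XOR (1 XOR 1)) OR ((1 AND 1) XOR NOT 0)) -> 1
  row 14 [01110]: (((NOT 0 XOR NOT 1) XOR (1 XOR 1)) OR ((1 AND 0) XOR NOT 1)) -> 1
  row 15 [01111]: (((NOT 0 XOR NOT 1) XOR (1 XOR 1)) OR ((1 AND 1) XOR NOT 1)) -> 1
  row 16 [10000]: (((NOT 1 XOR NOT 0) XOR (0 XOR 0)) OR ((0 AND 0) XOR NOT 0)) -> 1
  row 17 [10001]: (((NOT 1 XOR NOT 0) XOR (0 XOR 0)) OR ((0 AND 1) XOR NOT 0)) -> 1
  row 18 [10010]: (((NOT 1 XOR NOT 0) XOR (0 XOR 0)) OR ((0 AND 0) XOR NOT 1)) -> 1
  row 19 [10011]: (((NOT 1 XOR NOT 0) XOR (0 XOR 0)) OR ((0 AND 1) XOR NOT 1)) -> 1
  row 20 [10100]: (((NOT 1 XOR NOT 1) XOR (0 XOR 1)) OR ((1 AND 0) XOR NOT 0)) -> 1
  row 21 [10101]: (((NOT 1 XOR NOT 1) XOR (0 XOR 1)) OR ((1 AND 1) XOR NOT 0)) -> 1
  row 22 [10110]: (((NOT 1 XOR NOT 1) XOR (0 XOR 1)) OR ((1 AND 0) XOR NOT 1)) -> 1
  row 23 [10111]: (((NOT 1 XOR NOT 1) XOR (0 XOR 1)) OR ((1 AND 1) XOR NOT 1)) -> 1
  row 24 [11000]: (((NOT 1 XOR NOT 0) XOR (1 XOR 0)) OR ((0 AND 0) XOR NOT 0)) -> 1
  row 25 [11001]: (((NOT 1 XOR NOT 0) XOR (1 XOR 0)) OR ((0 AND 1) XOR NOT 0)) -> 1
  row 26 [11010]: (((NOT 1 XOR NOT 0) XOR (1 XOR 0)) OR ((0 AND 0) XOR NOT 1)) -> 0
  row 27 [11011]: (((NOT 1 XOR NOT 0) XOR (1 XOR 0)) OR ((0 AND 1) XOR NOT 1)) -> 0
  row 28 [11100]: (((NOT 1 XOR NOT 1) XOR (1 XOR 1)) OR ((1 AND 0) XOR NOT 0)) -> 1
  row 29 [11101]: (((NOT 1 XOR NOT 1) XOR (1 XOR 1)) OR ((1 AND 1) XOR NOT 0)) -> 0
  row 30 [11110]: (((NOT 1 XOR NOT 1) XOR (1 XOR 1)) OR ((1 AND 0) XOR NOT 1)) -> 0
  row 31 [11111]: (((NOT 1 XOR NOT 1) XOR (1 XOR 1)) OR ((1 AND 1) XOR NOT 1)) -> 1
Full result column, 4 rows per line (a,b,c fixed per line; d,e runs 00..11 left to right):
  rows 0-3 [a,b,c=000]: 1100  = hex C
  rows 4-7 [a,b,c=001]: 1001  = hex 9
  rows 8-11 [a,b,c=010]: 1111  = hex F
  rows 12-15 [a,b,c=011]: 1111  = hex F
  rows 16-19 [a,b,c=100]: 1111  = hex F
  rows 20-23 [a,b,c=101]: 1111  = hex F
  rows 24-27 [a,b,c=110]: 1100  = hex C
  rows 28-31 [a,b,c=111]: 1001  = hex 9
Output column (row 0 .. row 31) = 11001001111111111111111111001001
Output column grouped in 4s = 1100 1001 1111 1111 1111 1111 1100 1001 = 0xC9FFFFC9
Convert to decimal digit by digit (value = value*16 + digit):
  C -> 12
  12*16 + 9 = 201
  201*16 + 15 (F) = 3231
  3231*16 + 15 (F) = 51711
  51711*16 + 15 (F) = 827391
  827391*16 + 15 (F) = 13238271
  13238271*16 + 12 (C) = 211812348
  211812348*16 + 9 = 3388997577
Decimal = 3388997577

3388997577


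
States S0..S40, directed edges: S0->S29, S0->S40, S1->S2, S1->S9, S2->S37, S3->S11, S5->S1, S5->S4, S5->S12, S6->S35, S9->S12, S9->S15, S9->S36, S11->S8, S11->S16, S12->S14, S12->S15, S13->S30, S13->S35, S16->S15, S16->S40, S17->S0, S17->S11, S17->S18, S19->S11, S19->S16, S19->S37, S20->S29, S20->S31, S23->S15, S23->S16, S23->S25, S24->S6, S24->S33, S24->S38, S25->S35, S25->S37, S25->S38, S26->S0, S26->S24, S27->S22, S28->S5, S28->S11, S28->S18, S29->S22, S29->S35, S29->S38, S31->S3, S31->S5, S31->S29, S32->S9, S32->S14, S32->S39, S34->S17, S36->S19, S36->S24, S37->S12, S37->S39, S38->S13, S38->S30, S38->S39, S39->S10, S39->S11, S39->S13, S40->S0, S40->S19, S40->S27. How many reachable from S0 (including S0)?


BFS from S0:
  layer 0: {S0}
  layer 1: {S29, S40}
  layer 2: {S19, S22, S27, S35, S38}
  layer 3: {S11, S13, S16, S30, S37, S39}
  layer 4: {S8, S10, S12, S15}
  layer 5: {S14}
Reachable set: {S0, S8, S10, S11, S12, S13, S14, S15, S16, S19, S22, S27, S29, S30, S35, S37, S38, S39, S40}
Count = 19

19


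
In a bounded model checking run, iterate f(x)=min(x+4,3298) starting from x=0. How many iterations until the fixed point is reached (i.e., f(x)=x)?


Step 1: x=0, cap=3298, increment=4
Step 2: x grows by 4 each step until capped at 3298; fixed point is x=3298
Step 3: iterations = ceil(3298/4) = 825

825


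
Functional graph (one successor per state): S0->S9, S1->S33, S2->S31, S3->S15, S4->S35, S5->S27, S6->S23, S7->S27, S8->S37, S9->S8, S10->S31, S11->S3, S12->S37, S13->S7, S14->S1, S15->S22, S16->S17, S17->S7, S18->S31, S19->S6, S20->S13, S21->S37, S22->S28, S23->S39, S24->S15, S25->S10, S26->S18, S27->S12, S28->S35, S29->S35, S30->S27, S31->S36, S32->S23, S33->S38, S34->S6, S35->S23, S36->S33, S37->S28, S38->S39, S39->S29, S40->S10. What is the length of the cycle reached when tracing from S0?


Trace from S0 until a state repeats:
  S0 -> S9 -> S8 -> S37 -> S28 -> S35 -> S23 -> S39 -> S29 -> S35
S35 first seen at step 5, revisited at step 9.
Cycle length = 9 - 5 = 4

4


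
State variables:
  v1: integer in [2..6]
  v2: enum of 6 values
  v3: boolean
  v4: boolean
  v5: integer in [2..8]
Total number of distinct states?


State space = product of domain sizes of all variables.
Domain sizes:
  v1 (integer in [2..6]): 5
  v2 (enum of 6 values): 6
  v3 (boolean): 2
  v4 (boolean): 2
  v5 (integer in [2..8]): 7
Product = 5 * 6 * 2 * 2 * 7 = 840

840


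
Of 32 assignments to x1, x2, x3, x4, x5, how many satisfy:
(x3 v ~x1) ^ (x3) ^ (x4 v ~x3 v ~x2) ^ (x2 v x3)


CNF with 4 clauses over 5 vars (32 assignments).
An assignment satisfies CNF iff every clause has >=1 true literal.
Check each row (bits = x1,x2,x3,x4,x5; clause T/F shown):
  row 0 [00000]: clauses=TFTF -> 0
  row 1 [00001]: clauses=TFTF -> 0
  row 2 [00010]: clauses=TFTF -> 0
  row 3 [00011]: clauses=TFTF -> 0
  row 4 [00100]: clauses=TTTT -> 1
  row 5 [00101]: clauses=TTTT -> 1
  row 6 [00110]: clauses=TTTT -> 1
  row 7 [00111]: clauses=TTTT -> 1
  row 8 [01000]: clauses=TFTT -> 0
  row 9 [01001]: clauses=TFTT -> 0
  row 10 [01010]: clauses=TFTT -> 0
  row 11 [01011]: clauses=TFTT -> 0
  row 12 [01100]: clauses=TTFT -> 0
  row 13 [01101]: clauses=TTFT -> 0
  row 14 [01110]: clauses=TTTT -> 1
  row 15 [01111]: clauses=TTTT -> 1
  row 16 [10000]: clauses=FFTF -> 0
  row 17 [10001]: clauses=FFTF -> 0
  row 18 [10010]: clauses=FFTF -> 0
  row 19 [10011]: clauses=FFTF -> 0
  row 20 [10100]: clauses=TTTT -> 1
  row 21 [10101]: clauses=TTTT -> 1
  row 22 [10110]: clauses=TTTT -> 1
  row 23 [10111]: clauses=TTTT -> 1
  row 24 [11000]: clauses=FFTT -> 0
  row 25 [11001]: clauses=FFTT -> 0
  row 26 [11010]: clauses=FFTT -> 0
  row 27 [11011]: clauses=FFTT -> 0
  row 28 [11100]: clauses=TTFT -> 0
  row 29 [11101]: clauses=TTFT -> 0
  row 30 [11110]: clauses=TTTT -> 1
  row 31 [11111]: clauses=TTTT -> 1
Full result column, 8 rows per line (x1,x2 fixed per line; x3,x4,x5 runs 000..111 left to right):
  rows 0-7 [x1,x2=00]: 00001111  (ones: 4)
  rows 8-15 [x1,x2=01]: 00000011  (ones: 2)
  rows 16-23 [x1,x2=10]: 00001111  (ones: 4)
  rows 24-31 [x1,x2=11]: 00000011  (ones: 2)
Satisfying assignments = 4+2+4+2 = 12

12


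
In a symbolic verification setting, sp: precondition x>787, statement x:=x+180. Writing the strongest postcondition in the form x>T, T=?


Formula: sp(P, x:=E) = exists old_x. (x = E[old_x/x]) AND P[old_x/x] (old_x is the value of x before the assignment; eliminate old_x by solving x = E[old_x/x] for old_x)
Step 1: Precondition P: x>787, i.e. old_x > 787
Step 2: Assignment gives x = old_x + 180, so old_x = x - 180
Step 3: Substitute into P: x - 180 > 787
Step 4: Simplify: x > 787+180 = 967

967


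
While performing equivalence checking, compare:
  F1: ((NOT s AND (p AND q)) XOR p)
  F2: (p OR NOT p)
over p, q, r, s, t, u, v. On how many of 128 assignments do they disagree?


F1 = ((NOT s AND (p AND q)) XOR p)
F2 = (p OR NOT p)
Evaluate both on each of 128 rows (bits = p,q,r,s,t,u,v):
  row 0 [0000000]: F1=0 F2=1 (differ) -> 1
  row 1 [0000001]: F1=0 F2=1 (differ) -> 1
  row 2 [0000010]: F1=0 F2=1 (differ) -> 1
  row 3 [0000011]: F1=0 F2=1 (differ) -> 1
  row 4 [0000100]: F1=0 F2=1 (differ) -> 1
  (every remaining row is evaluated the same way; all 128 results are listed next)
Full result column, 8 rows per line (p,q,r,s fixed per line; t,u,v runs 000..111 left to right):
  rows 0-7 [p,q,r,s=0000]: 11111111  (ones: 8)
  rows 8-15 [p,q,r,s=0001]: 11111111  (ones: 8)
  rows 16-23 [p,q,r,s=0010]: 11111111  (ones: 8)
  rows 24-31 [p,q,r,s=0011]: 11111111  (ones: 8)
  rows 32-39 [p,q,r,s=0100]: 11111111  (ones: 8)
  rows 40-47 [p,q,r,s=0101]: 11111111  (ones: 8)
  rows 48-55 [p,q,r,s=0110]: 11111111  (ones: 8)
  rows 56-63 [p,q,r,s=0111]: 11111111  (ones: 8)
  rows 64-71 [p,q,r,s=1000]: 00000000  (ones: 0)
  rows 72-79 [p,q,r,s=1001]: 00000000  (ones: 0)
  rows 80-87 [p,q,r,s=1010]: 00000000  (ones: 0)
  rows 88-95 [p,q,r,s=1011]: 00000000  (ones: 0)
  rows 96-103 [p,q,r,s=1100]: 11111111  (ones: 8)
  rows 104-111 [p,q,r,s=1101]: 00000000  (ones: 0)
  rows 112-119 [p,q,r,s=1110]: 11111111  (ones: 8)
  rows 120-127 [p,q,r,s=1111]: 00000000  (ones: 0)
Disagreements = 8+8+8+8+8+8+8+8+0+0+0+0+8+0+8+0 = 80

80


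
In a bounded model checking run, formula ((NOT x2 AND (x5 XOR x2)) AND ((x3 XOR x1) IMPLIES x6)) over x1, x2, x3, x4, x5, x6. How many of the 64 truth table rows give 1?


Formula: ((NOT x2 AND (x5 XOR x2)) AND ((x3 XOR x1) IMPLIES x6)) over 6 vars (64 rows)
Evaluate each row (x1, x2, x3, x4, x5, x6 as bits, MSB first):
  row 0 [000000]: ((NOT 0 AND (0 XOR 0)) AND ((0 XOR 0) IMPLIES 0)) -> 0
  row 1 [000001]: ((NOT 0 AND (0 XOR 0)) AND ((0 XOR 0) IMPLIES 1)) -> 0
  row 2 [000010]: ((NOT 0 AND (1 XOR 0)) AND ((0 XOR 0) IMPLIES 0)) -> 1
  row 3 [000011]: ((NOT 0 AND (1 XOR 0)) AND ((0 XOR 0) IMPLIES 1)) -> 1
  row 4 [000100]: ((NOT 0 AND (0 XOR 0)) AND ((0 XOR 0) IMPLIES 0)) -> 0
  (every remaining row is evaluated the same way; all 64 results are listed next)
Full result column, 8 rows per line (x1,x2,x3 fixed per line; x4,x5,x6 runs 000..111 left to right):
  rows 0-7 [x1,x2,x3=000]: 00110011  (ones: 4)
  rows 8-15 [x1,x2,x3=001]: 00010001  (ones: 2)
  rows 16-23 [x1,x2,x3=010]: 00000000  (ones: 0)
  rows 24-31 [x1,x2,x3=011]: 00000000  (ones: 0)
  rows 32-39 [x1,x2,x3=100]: 00010001  (ones: 2)
  rows 40-47 [x1,x2,x3=101]: 00110011  (ones: 4)
  rows 48-55 [x1,x2,x3=110]: 00000000  (ones: 0)
  rows 56-63 [x1,x2,x3=111]: 00000000  (ones: 0)
Count of 1-rows = 4+2+0+0+2+4+0+0 = 12

12


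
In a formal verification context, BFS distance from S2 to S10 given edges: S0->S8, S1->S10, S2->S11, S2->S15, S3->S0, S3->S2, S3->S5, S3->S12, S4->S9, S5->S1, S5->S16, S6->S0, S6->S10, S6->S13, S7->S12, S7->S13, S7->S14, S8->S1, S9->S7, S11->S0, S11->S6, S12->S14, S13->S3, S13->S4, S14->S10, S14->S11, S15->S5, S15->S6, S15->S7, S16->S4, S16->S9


BFS layer-by-layer from S2:
  dist 0: {S2}
  dist 1: {S11, S15}
  dist 2: {S0, S5, S6, S7}
  dist 3: {S1, S8, S10, S12, S13, S14, S16}
  -> S10 reached at distance 3
Shortest path length = 3

3


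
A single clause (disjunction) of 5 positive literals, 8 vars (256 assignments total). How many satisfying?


Step 1: Total=2^8=256
Step 2: Unsat when all 5 false: 2^3=8
Step 3: Sat=256-8=248

248


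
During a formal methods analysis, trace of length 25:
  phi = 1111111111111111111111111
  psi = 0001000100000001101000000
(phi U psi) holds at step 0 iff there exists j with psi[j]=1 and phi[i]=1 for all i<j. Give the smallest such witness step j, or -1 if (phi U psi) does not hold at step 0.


(phi U psi) at 0: need smallest j with psi[j]=1 and phi[i]=1 for all i in [0,j).
Scan from step 0:
  step 0: phi=1, psi=0 -> continue
  step 1: phi=1, psi=0 -> continue
  step 2: phi=1, psi=0 -> continue
  step 3: psi=1 and phi held for [0,3) -> witness found
Witness step = 3

3


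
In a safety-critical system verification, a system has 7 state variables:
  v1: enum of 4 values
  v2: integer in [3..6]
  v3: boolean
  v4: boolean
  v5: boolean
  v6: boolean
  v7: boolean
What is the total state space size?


State space = product of domain sizes of all variables.
Domain sizes:
  v1 (enum of 4 values): 4
  v2 (integer in [3..6]): 4
  v3 (boolean): 2
  v4 (boolean): 2
  v5 (boolean): 2
  v6 (boolean): 2
  v7 (boolean): 2
Product = 4 * 4 * 2 * 2 * 2 * 2 * 2 = 512

512


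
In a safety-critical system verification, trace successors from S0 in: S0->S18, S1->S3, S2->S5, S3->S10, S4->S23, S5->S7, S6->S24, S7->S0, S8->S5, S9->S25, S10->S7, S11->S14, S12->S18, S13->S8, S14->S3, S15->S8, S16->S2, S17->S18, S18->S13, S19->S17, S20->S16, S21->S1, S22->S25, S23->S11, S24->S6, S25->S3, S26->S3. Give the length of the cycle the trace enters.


Trace from S0 until a state repeats:
  S0 -> S18 -> S13 -> S8 -> S5 -> S7 -> S0
S0 first seen at step 0, revisited at step 6.
Cycle length = 6 - 0 = 6

6


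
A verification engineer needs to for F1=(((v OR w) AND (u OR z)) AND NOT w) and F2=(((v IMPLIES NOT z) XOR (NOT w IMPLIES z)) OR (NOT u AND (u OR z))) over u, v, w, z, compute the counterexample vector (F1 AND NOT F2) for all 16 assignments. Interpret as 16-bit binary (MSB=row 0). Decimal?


F1 = (((v OR w) AND (u OR z)) AND NOT w)
F2 = (((v IMPLIES NOT z) XOR (NOT w IMPLIES z)) OR (NOT u AND (u OR z)))
Counterexample to F1=>F2 is where F1=1 and F2=0.
Evaluate each row (bits = u,v,w,z, MSB first):
  row 0 [0000]: F1=0 F2=1 -> F1&~F2 -> 0
  row 1 [0001]: F1=0 F2=1 -> F1&~F2 -> 0
  row 2 [0010]: F1=0 F2=0 -> F1&~F2 -> 0
  row 3 [0011]: F1=0 F2=1 -> F1&~F2 -> 0
  row 4 [0100]: F1=0 F2=1 -> F1&~F2 -> 0
  row 5 [0101]: F1=1 F2=1 -> F1&~F2 -> 0
  row 6 [0110]: F1=0 F2=0 -> F1&~F2 -> 0
  row 7 [0111]: F1=0 F2=1 -> F1&~F2 -> 0
  row 8 [1000]: F1=0 F2=1 -> F1&~F2 -> 0
  row 9 [1001]: F1=0 F2=0 -> F1&~F2 -> 0
  row 10 [1010]: F1=0 F2=0 -> F1&~F2 -> 0
  row 11 [1011]: F1=0 F2=0 -> F1&~F2 -> 0
  row 12 [1100]: F1=1 F2=1 -> F1&~F2 -> 0
  row 13 [1101]: F1=1 F2=1 -> F1&~F2 -> 0
  row 14 [1110]: F1=0 F2=0 -> F1&~F2 -> 0
  row 15 [1111]: F1=0 F2=1 -> F1&~F2 -> 0
Full result column, 4 rows per line (u,v fixed per line; w,z runs 00..11 left to right):
  rows 0-3 [u,v=00]: 0000  = hex 0
  rows 4-7 [u,v=01]: 0000  = hex 0
  rows 8-11 [u,v=10]: 0000  = hex 0
  rows 12-15 [u,v=11]: 0000  = hex 0
Counterexample vector (row 0 .. row 15) = 0000000000000000
Output column grouped in 4s = 0000 0000 0000 0000 = 0x0000
Convert to decimal digit by digit (value = value*16 + digit):
  0 -> 0
  0*16 + 0 = 0
  0*16 + 0 = 0
  0*16 + 0 = 0
Decimal = 0

0


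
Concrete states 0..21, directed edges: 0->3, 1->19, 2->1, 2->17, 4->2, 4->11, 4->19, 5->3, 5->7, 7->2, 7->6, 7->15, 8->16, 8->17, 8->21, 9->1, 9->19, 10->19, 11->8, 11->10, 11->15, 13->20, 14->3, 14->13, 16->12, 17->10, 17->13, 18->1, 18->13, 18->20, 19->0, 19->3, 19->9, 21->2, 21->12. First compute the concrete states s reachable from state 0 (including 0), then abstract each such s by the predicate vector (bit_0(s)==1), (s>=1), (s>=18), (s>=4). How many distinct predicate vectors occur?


BFS from 0:
Concrete reachable: {0, 3}
Abstract via predicates (bit_0(s)==1), (s>=1), (s>=18), (s>=4):
  (0,0,0,0) <- {0}
  (1,1,0,0) <- {3}
Distinct abstract states = 2

2


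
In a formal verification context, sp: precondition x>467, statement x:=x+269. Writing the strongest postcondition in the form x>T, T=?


Formula: sp(P, x:=E) = exists old_x. (x = E[old_x/x]) AND P[old_x/x] (old_x is the value of x before the assignment; eliminate old_x by solving x = E[old_x/x] for old_x)
Step 1: Precondition P: x>467, i.e. old_x > 467
Step 2: Assignment gives x = old_x + 269, so old_x = x - 269
Step 3: Substitute into P: x - 269 > 467
Step 4: Simplify: x > 467+269 = 736

736


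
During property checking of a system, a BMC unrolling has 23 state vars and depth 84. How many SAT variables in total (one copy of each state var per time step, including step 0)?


BMC unrolls to depth k, creating one copy of each state var for steps 0..k.
Step count = 84 + 1 = 85 (steps 0 through 84)
Vars per step = 23
Total = 23 * 85 = 1955

1955


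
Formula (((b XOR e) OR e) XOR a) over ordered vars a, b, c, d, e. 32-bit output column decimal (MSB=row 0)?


Formula: (((b XOR e) OR e) XOR a) over a, b, c, d, e (32 rows)
Evaluate each row (bits = a,b,c,d,e, MSB first):
  row 0 [00000]: (((0 XOR 0) OR 0) XOR 0) -> 0
  row 1 [00001]: (((0 XOR 1) OR 1) XOR 0) -> 1
  row 2 [00010]: (((0 XOR 0) OR 0) XOR 0) -> 0
  row 3 [00011]: (((0 XOR 1) OR 1) XOR 0) -> 1
  row 4 [00100]: (((0 XOR 0) OR 0) XOR 0) -> 0
  row 5 [00101]: (((0 XOR 1) OR 1) XOR 0) -> 1
  row 6 [00110]: (((0 XOR 0) OR 0) XOR 0) -> 0
  row 7 [00111]: (((0 XOR 1) OR 1) XOR 0) -> 1
  row 8 [01000]: (((1 XOR 0) OR 0) XOR 0) -> 1
  row 9 [01001]: (((1 XOR 1) OR 1) XOR 0) -> 1
  row 10 [01010]: (((1 XOR 0) OR 0) XOR 0) -> 1
  row 11 [01011]: (((1 XOR 1) OR 1) XOR 0) -> 1
  row 12 [01100]: (((1 XOR 0) OR 0) XOR 0) -> 1
  row 13 [01101]: (((1 XOR 1) OR 1) XOR 0) -> 1
  row 14 [01110]: (((1 XOR 0) OR 0) XOR 0) -> 1
  row 15 [01111]: (((1 XOR 1) OR 1) XOR 0) -> 1
  row 16 [10000]: (((0 XOR 0) OR 0) XOR 1) -> 1
  row 17 [10001]: (((0 XOR 1) OR 1) XOR 1) -> 0
  row 18 [10010]: (((0 XOR 0) OR 0) XOR 1) -> 1
  row 19 [10011]: (((0 XOR 1) OR 1) XOR 1) -> 0
  row 20 [10100]: (((0 XOR 0) OR 0) XOR 1) -> 1
  row 21 [10101]: (((0 XOR 1) OR 1) XOR 1) -> 0
  row 22 [10110]: (((0 XOR 0) OR 0) XOR 1) -> 1
  row 23 [10111]: (((0 XOR 1) OR 1) XOR 1) -> 0
  row 24 [11000]: (((1 XOR 0) OR 0) XOR 1) -> 0
  row 25 [11001]: (((1 XOR 1) OR 1) XOR 1) -> 0
  row 26 [11010]: (((1 XOR 0) OR 0) XOR 1) -> 0
  row 27 [11011]: (((1 XOR 1) OR 1) XOR 1) -> 0
  row 28 [11100]: (((1 XOR 0) OR 0) XOR 1) -> 0
  row 29 [11101]: (((1 XOR 1) OR 1) XOR 1) -> 0
  row 30 [11110]: (((1 XOR 0) OR 0) XOR 1) -> 0
  row 31 [11111]: (((1 XOR 1) OR 1) XOR 1) -> 0
Full result column, 4 rows per line (a,b,c fixed per line; d,e runs 00..11 left to right):
  rows 0-3 [a,b,c=000]: 0101  = hex 5
  rows 4-7 [a,b,c=001]: 0101  = hex 5
  rows 8-11 [a,b,c=010]: 1111  = hex F
  rows 12-15 [a,b,c=011]: 1111  = hex F
  rows 16-19 [a,b,c=100]: 1010  = hex A
  rows 20-23 [a,b,c=101]: 1010  = hex A
  rows 24-27 [a,b,c=110]: 0000  = hex 0
  rows 28-31 [a,b,c=111]: 0000  = hex 0
Output column (row 0 .. row 31) = 01010101111111111010101000000000
Output column grouped in 4s = 0101 0101 1111 1111 1010 1010 0000 0000 = 0x55FFAA00
Convert to decimal digit by digit (value = value*16 + digit):
  5 -> 5
  5*16 + 5 = 85
  85*16 + 15 (F) = 1375
  1375*16 + 15 (F) = 22015
  22015*16 + 10 (A) = 352250
  352250*16 + 10 (A) = 5636010
  5636010*16 + 0 = 90176160
  90176160*16 + 0 = 1442818560
Decimal = 1442818560

1442818560


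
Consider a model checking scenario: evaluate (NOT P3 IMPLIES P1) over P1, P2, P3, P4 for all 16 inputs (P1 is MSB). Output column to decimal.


Formula: (NOT P3 IMPLIES P1) over P1, P2, P3, P4 (16 rows)
Evaluate each row (bits = P1,P2,P3,P4, MSB first):
  row 0 [0000]: (NOT 0 IMPLIES 0) -> 0
  row 1 [0001]: (NOT 0 IMPLIES 0) -> 0
  row 2 [0010]: (NOT 1 IMPLIES 0) -> 1
  row 3 [0011]: (NOT 1 IMPLIES 0) -> 1
  row 4 [0100]: (NOT 0 IMPLIES 0) -> 0
  row 5 [0101]: (NOT 0 IMPLIES 0) -> 0
  row 6 [0110]: (NOT 1 IMPLIES 0) -> 1
  row 7 [0111]: (NOT 1 IMPLIES 0) -> 1
  row 8 [1000]: (NOT 0 IMPLIES 1) -> 1
  row 9 [1001]: (NOT 0 IMPLIES 1) -> 1
  row 10 [1010]: (NOT 1 IMPLIES 1) -> 1
  row 11 [1011]: (NOT 1 IMPLIES 1) -> 1
  row 12 [1100]: (NOT 0 IMPLIES 1) -> 1
  row 13 [1101]: (NOT 0 IMPLIES 1) -> 1
  row 14 [1110]: (NOT 1 IMPLIES 1) -> 1
  row 15 [1111]: (NOT 1 IMPLIES 1) -> 1
Full result column, 4 rows per line (P1,P2 fixed per line; P3,P4 runs 00..11 left to right):
  rows 0-3 [P1,P2=00]: 0011  = hex 3
  rows 4-7 [P1,P2=01]: 0011  = hex 3
  rows 8-11 [P1,P2=10]: 1111  = hex F
  rows 12-15 [P1,P2=11]: 1111  = hex F
Output column (row 0 .. row 15) = 0011001111111111
Output column grouped in 4s = 0011 0011 1111 1111 = 0x33FF
Convert to decimal digit by digit (value = value*16 + digit):
  3 -> 3
  3*16 + 3 = 51
  51*16 + 15 (F) = 831
  831*16 + 15 (F) = 13311
Decimal = 13311

13311


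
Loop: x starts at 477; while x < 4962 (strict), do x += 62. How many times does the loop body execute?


Step 1: x goes from 477 toward 4962 by 62; the body runs while x<4962, so iterations = ceil((bound-start)/step)
Step 2: Distance=4485
Step 3: ceil(4485/62)=73

73


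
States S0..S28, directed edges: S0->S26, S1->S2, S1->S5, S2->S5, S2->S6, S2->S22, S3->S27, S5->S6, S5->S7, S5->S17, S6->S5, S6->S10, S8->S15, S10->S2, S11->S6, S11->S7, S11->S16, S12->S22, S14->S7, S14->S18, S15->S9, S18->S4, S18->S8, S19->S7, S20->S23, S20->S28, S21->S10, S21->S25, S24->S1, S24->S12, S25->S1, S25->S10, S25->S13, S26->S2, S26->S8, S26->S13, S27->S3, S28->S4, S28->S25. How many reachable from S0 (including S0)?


BFS from S0:
  layer 0: {S0}
  layer 1: {S26}
  layer 2: {S2, S8, S13}
  layer 3: {S5, S6, S15, S22}
  layer 4: {S7, S9, S10, S17}
Reachable set: {S0, S2, S5, S6, S7, S8, S9, S10, S13, S15, S17, S22, S26}
Count = 13

13


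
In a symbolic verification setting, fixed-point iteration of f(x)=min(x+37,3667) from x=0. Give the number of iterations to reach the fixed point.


Step 1: x=0, cap=3667, increment=37
Step 2: x grows by 37 each step until capped at 3667; fixed point is x=3667
Step 3: iterations = ceil(3667/37) = 100

100


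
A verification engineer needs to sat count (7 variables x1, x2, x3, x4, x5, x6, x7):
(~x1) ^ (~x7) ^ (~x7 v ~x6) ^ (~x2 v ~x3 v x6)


CNF with 4 clauses over 7 vars (128 assignments).
An assignment satisfies CNF iff every clause has >=1 true literal.
Check each row (bits = x1,x2,x3,x4,x5,x6,x7; clause T/F shown):
  row 0 [0000000]: clauses=TTTT -> 1
  row 1 [0000001]: clauses=TFTT -> 0
  row 2 [0000010]: clauses=TTTT -> 1
  row 3 [0000011]: clauses=TFFT -> 0
  row 4 [0000100]: clauses=TTTT -> 1
  (every remaining row is evaluated the same way; all 128 results are listed next)
Full result column, 8 rows per line (x1,x2,x3,x4 fixed per line; x5,x6,x7 runs 000..111 left to right):
  rows 0-7 [x1,x2,x3,x4=0000]: 10101010  (ones: 4)
  rows 8-15 [x1,x2,x3,x4=0001]: 10101010  (ones: 4)
  rows 16-23 [x1,x2,x3,x4=0010]: 10101010  (ones: 4)
  rows 24-31 [x1,x2,x3,x4=0011]: 10101010  (ones: 4)
  rows 32-39 [x1,x2,x3,x4=0100]: 10101010  (ones: 4)
  rows 40-47 [x1,x2,x3,x4=0101]: 10101010  (ones: 4)
  rows 48-55 [x1,x2,x3,x4=0110]: 00100010  (ones: 2)
  rows 56-63 [x1,x2,x3,x4=0111]: 00100010  (ones: 2)
  rows 64-71 [x1,x2,x3,x4=1000]: 00000000  (ones: 0)
  rows 72-79 [x1,x2,x3,x4=1001]: 00000000  (ones: 0)
  rows 80-87 [x1,x2,x3,x4=1010]: 00000000  (ones: 0)
  rows 88-95 [x1,x2,x3,x4=1011]: 00000000  (ones: 0)
  rows 96-103 [x1,x2,x3,x4=1100]: 00000000  (ones: 0)
  rows 104-111 [x1,x2,x3,x4=1101]: 00000000  (ones: 0)
  rows 112-119 [x1,x2,x3,x4=1110]: 00000000  (ones: 0)
  rows 120-127 [x1,x2,x3,x4=1111]: 00000000  (ones: 0)
Satisfying assignments = 4+4+4+4+4+4+2+2+0+0+0+0+0+0+0+0 = 28

28
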